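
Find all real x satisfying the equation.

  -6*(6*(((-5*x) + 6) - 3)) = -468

Step 1. [-6*(6*(((-5*x) + 6) - 3)) = -468] -6 out front; divide by -6, so div: 6*(((-5*x) + 6) - 3) = 78.
Step 2. [6*(((-5*x) + 6) - 3) = 78] LHS = 6·(…); ÷6 both sides ⇒ div: ((-5*x) + 6) - 3 = 13.
Step 3. [((-5*x) + 6) - 3 = 13] -3 is outermost — add 3 both sides, so sub: (-5*x) + 6 = 16.
Step 4. [(-5*x) + 6 = 16] 6 comes off first (subtract 6). So sub: -5*x = 10.
Step 5. [-5*x = 10] -5 out front; divide by -5 ⇒ div: x = -2.

Answer: x ∈ {-2}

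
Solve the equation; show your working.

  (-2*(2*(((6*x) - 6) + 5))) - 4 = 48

Step 1. [(-2*(2*(((6*x) - 6) + 5))) - 4 = 48] add 4: x sits inside (… - 4). So sub: -2*(2*(((6*x) - 6) + 5)) = 52.
Step 2. [-2*(2*(((6*x) - 6) + 5)) = 52] -2 out front; divide by -2, so div: 2*(((6*x) - 6) + 5) = -26.
Step 3. [2*(((6*x) - 6) + 5) = -26] 2 out front; divide by 2 ⇒ div: ((6*x) - 6) + 5 = -13.
Step 4. [((6*x) - 6) + 5 = -13] +5 is outermost — subtract 5 both sides ⇒ sub: (6*x) - 6 = -18.
Step 5. [(6*x) - 6 = -18] common factor 6 (LHS and -18) — divide through, so factor: x - 1 = -3.
Step 6. [x - 1 = -3] -1 is outermost — add 1 both sides ⇒ sub: x = -2.

Answer: x ∈ {-2}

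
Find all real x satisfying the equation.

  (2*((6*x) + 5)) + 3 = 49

Step 1. [(2*((6*x) + 5)) + 3 = 49] peel the +3: subtract 3 from each side, so sub: 2*((6*x) + 5) = 46.
Step 2. [2*((6*x) + 5) = 46] 2 out front; divide by 2. So div: (6*x) + 5 = 23.
Step 3. [(6*x) + 5 = 23] peel the +5: subtract 5 from each side, so sub: 6*x = 18.
Step 4. [6*x = 18] 6 out front; divide by 6. So div: x = 3.

Answer: x ∈ {3}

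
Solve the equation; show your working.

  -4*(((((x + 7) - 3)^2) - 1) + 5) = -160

Step 1. [-4*(((((x + 7) - 3)^2) - 1) + 5) = -160] -4 out front; divide by -4 ⇒ div: ((((x + 7) - 3)^2) - 1) + 5 = 40.
Step 2. [((((x + 7) - 3)^2) - 1) + 5 = 40] peel the +5: subtract 5 from each side, so sub: (((x + 7) - 3)^2) - 1 = 35.
Step 3. [(((x + 7) - 3)^2) - 1 = 35] add 1: x sits inside (… - 1), so sub: ((x + 7) - 3)^2 = 36.
Step 4. [((x + 7) - 3)^2 = 36] 36 ≥ 0, LHS is (·)² — take ±√, so sqrt: (x + 7) - 3 = 6 or -6.
Step 5. [(x + 7) - 3 = 6 or -6] peel the -3: add 3 from each side ⇒ sub: x + 7 = 9 or -3.
Step 6. [x + 7 = 9 or -3] peel the +7: subtract 7 from each side, so sub: x = 2 or -10.

Answer: x ∈ {-10, 2}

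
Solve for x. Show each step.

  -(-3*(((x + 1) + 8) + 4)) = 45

Step 1. [-(-3*(((x + 1) + 8) + 4)) = 45] LHS negated; negate both sides, so neg: -3*(((x + 1) + 8) + 4) = -45.
Step 2. [-3*(((x + 1) + 8) + 4) = -45] divide by the outer -3 ⇒ div: ((x + 1) + 8) + 4 = 15.
Step 3. [((x + 1) + 8) + 4 = 15] subtract 4: x sits inside (… + 4), so sub: (x + 1) + 8 = 11.
Step 4. [(x + 1) + 8 = 11] subtract 8: x sits inside (… + 8) ⇒ sub: x + 1 = 3.
Step 5. [x + 1 = 3] peel the +1: subtract 1 from each side, so sub: x = 2.

Answer: x ∈ {2}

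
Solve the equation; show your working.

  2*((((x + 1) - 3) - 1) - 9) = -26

Step 1. [2*((((x + 1) - 3) - 1) - 9) = -26] 2 out front; divide by 2, so div: (((x + 1) - 3) - 1) - 9 = -13.
Step 2. [(((x + 1) - 3) - 1) - 9 = -13] peel the -9: add 9 from each side, so sub: ((x + 1) - 3) - 1 = -4.
Step 3. [((x + 1) - 3) - 1 = -4] -1 is outermost — add 1 both sides, so sub: (x + 1) - 3 = -3.
Step 4. [(x + 1) - 3 = -3] -3 is outermost — add 3 both sides. So sub: x + 1 = 0.
Step 5. [x + 1 = 0] peel the +1: subtract 1 from each side. So sub: x = -1.

Answer: x ∈ {-1}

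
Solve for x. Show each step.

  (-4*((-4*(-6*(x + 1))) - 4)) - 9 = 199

Step 1. [(-4*((-4*(-6*(x + 1))) - 4)) - 9 = 199] add 9: x sits inside (… - 9). So sub: -4*((-4*(-6*(x + 1))) - 4) = 208.
Step 2. [-4*((-4*(-6*(x + 1))) - 4) = 208] -4·(inner) — divide through by -4. So div: (-4*(-6*(x + 1))) - 4 = -52.
Step 3. [(-4*(-6*(x + 1))) - 4 = -52] common factor -4 (LHS and -52) — divide through, so factor: (-6*(x + 1)) + 1 = 13.
Step 4. [(-6*(x + 1)) + 1 = 13] +1 is outermost — subtract 1 both sides ⇒ sub: -6*(x + 1) = 12.
Step 5. [-6*(x + 1) = 12] -6·(inner) — divide through by -6, so div: x + 1 = -2.
Step 6. [x + 1 = -2] +1 is outermost — subtract 1 both sides, so sub: x = -3.

Answer: x ∈ {-3}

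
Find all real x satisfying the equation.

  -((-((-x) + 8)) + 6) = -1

Step 1. [-((-((-x) + 8)) + 6) = -1] LHS negated; negate both sides, so neg: (-((-x) + 8)) + 6 = 1.
Step 2. [(-((-x) + 8)) + 6 = 1] peel the +6: subtract 6 from each side ⇒ sub: -((-x) + 8) = -5.
Step 3. [-((-x) + 8) = -5] leading − — multiply by −1. So neg: (-x) + 8 = 5.
Step 4. [(-x) + 8 = 5] peel the +8: subtract 8 from each side, so sub: -x = -3.
Step 5. [-x = -3] leading − — multiply by −1 ⇒ neg: x = 3.

Answer: x ∈ {3}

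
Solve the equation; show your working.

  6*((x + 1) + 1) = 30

Step 1. [6*((x + 1) + 1) = 30] divide by the outer 6. So div: (x + 1) + 1 = 5.
Step 2. [(x + 1) + 1 = 5] +1 is outermost — subtract 1 both sides. So sub: x + 1 = 4.
Step 3. [x + 1 = 4] subtract 1: x sits inside (… + 1), so sub: x = 3.

Answer: x ∈ {3}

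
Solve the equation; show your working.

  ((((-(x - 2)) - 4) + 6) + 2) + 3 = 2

Step 1. [((((-(x - 2)) - 4) + 6) + 2) + 3 = 2] subtract 3: x sits inside (… + 3), so sub: (((-(x - 2)) - 4) + 6) + 2 = -1.
Step 2. [(((-(x - 2)) - 4) + 6) + 2 = -1] peel the +2: subtract 2 from each side. So sub: ((-(x - 2)) - 4) + 6 = -3.
Step 3. [((-(x - 2)) - 4) + 6 = -3] 6 comes off first (subtract 6) ⇒ sub: (-(x - 2)) - 4 = -9.
Step 4. [(-(x - 2)) - 4 = -9] add 4: x sits inside (… - 4). So sub: -(x - 2) = -5.
Step 5. [-(x - 2) = -5] flip signs both sides. So neg: x - 2 = 5.
Step 6. [x - 2 = 5] peel the -2: add 2 from each side ⇒ sub: x = 7.

Answer: x ∈ {7}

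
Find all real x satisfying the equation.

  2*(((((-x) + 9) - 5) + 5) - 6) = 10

Step 1. [2*(((((-x) + 9) - 5) + 5) - 6) = 10] leading coefficient 2: divide by 2, so div: ((((-x) + 9) - 5) + 5) - 6 = 5.
Step 2. [((((-x) + 9) - 5) + 5) - 6 = 5] add 6: x sits inside (… - 6) ⇒ sub: (((-x) + 9) - 5) + 5 = 11.
Step 3. [(((-x) + 9) - 5) + 5 = 11] peel the +5: subtract 5 from each side. So sub: ((-x) + 9) - 5 = 6.
Step 4. [((-x) + 9) - 5 = 6] peel the -5: add 5 from each side ⇒ sub: (-x) + 9 = 11.
Step 5. [(-x) + 9 = 11] peel the +9: subtract 9 from each side, so sub: -x = 2.
Step 6. [-x = 2] LHS negated; negate both sides. So neg: x = -2.

Answer: x ∈ {-2}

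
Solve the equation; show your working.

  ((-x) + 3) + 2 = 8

Step 1. [((-x) + 3) + 2 = 8] the outer +2 inverts by subtracting 2 ⇒ sub: (-x) + 3 = 6.
Step 2. [(-x) + 3 = 6] subtract 3: x sits inside (… + 3), so sub: -x = 3.
Step 3. [-x = 3] flip signs both sides, so neg: x = -3.

Answer: x ∈ {-3}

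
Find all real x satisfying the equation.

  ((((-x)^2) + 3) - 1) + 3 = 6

Step 1. [((((-x)^2) + 3) - 1) + 3 = 6] peel the +3: subtract 3 from each side. So sub: (((-x)^2) + 3) - 1 = 3.
Step 2. [(((-x)^2) + 3) - 1 = 3] 1 comes off first (add 1). So sub: ((-x)^2) + 3 = 4.
Step 3. [((-x)^2) + 3 = 4] 3 comes off first (subtract 3), so sub: (-x)^2 = 1.
Step 4. [(-x)^2 = 1] LHS squared, RHS 1 ≥ 0: apply √ (±) ⇒ sqrt: -x = 1 or -1.
Step 5. [-x = 1 or -1] flip signs both sides ⇒ neg: x = -1 or 1.

Answer: x ∈ {-1, 1}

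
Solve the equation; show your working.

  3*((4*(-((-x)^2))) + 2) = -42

Step 1. [3*((4*(-((-x)^2))) + 2) = -42] 3 out front; divide by 3. So div: (4*(-((-x)^2))) + 2 = -14.
Step 2. [(4*(-((-x)^2))) + 2 = -14] subtract 2: x sits inside (… + 2), so sub: 4*(-((-x)^2)) = -16.
Step 3. [4*(-((-x)^2)) = -16] 4·(inner) — divide through by 4. So div: -((-x)^2) = -4.
Step 4. [-((-x)^2) = -4] flip signs both sides, so neg: (-x)^2 = 4.
Step 5. [(-x)^2 = 4] √ both sides: 4 ≥ 0 gives two branches, so sqrt: -x = 2 or -2.
Step 6. [-x = 2 or -2] LHS negated; negate both sides. So neg: x = -2 or 2.

Answer: x ∈ {-2, 2}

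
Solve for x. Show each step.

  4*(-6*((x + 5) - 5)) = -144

Step 1. [4*(-6*((x + 5) - 5)) = -144] leading coefficient 4: divide by 4 ⇒ div: -6*((x + 5) - 5) = -36.
Step 2. [-6*((x + 5) - 5) = -36] divide by the outer -6, so div: (x + 5) - 5 = 6.
Step 3. [(x + 5) - 5 = 6] -5 is outermost — add 5 both sides. So sub: x + 5 = 11.
Step 4. [x + 5 = 11] subtract 5: x sits inside (… + 5), so sub: x = 6.

Answer: x ∈ {6}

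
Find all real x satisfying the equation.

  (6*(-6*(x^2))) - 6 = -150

Step 1. [(6*(-6*(x^2))) - 6 = -150] 6 divides every term; factor it out. So factor: (-6*(x^2)) - 1 = -25.
Step 2. [(-6*(x^2)) - 1 = -25] -1 is outermost — add 1 both sides. So sub: -6*(x^2) = -24.
Step 3. [-6*(x^2) = -24] LHS = -6·(…); ÷-6 both sides, so div: x^2 = 4.
Step 4. [x^2 = 4] √ both sides: 4 ≥ 0 gives two branches. So sqrt: x = 2 or -2.

Answer: x ∈ {-2, 2}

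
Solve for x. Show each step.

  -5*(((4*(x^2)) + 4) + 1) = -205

Step 1. [-5*(((4*(x^2)) + 4) + 1) = -205] LHS = -5·(…); ÷-5 both sides ⇒ div: ((4*(x^2)) + 4) + 1 = 41.
Step 2. [((4*(x^2)) + 4) + 1 = 41] +1 is outermost — subtract 1 both sides. So sub: (4*(x^2)) + 4 = 40.
Step 3. [(4*(x^2)) + 4 = 40] 4 divides every term; factor it out. So factor: (x^2) + 1 = 10.
Step 4. [(x^2) + 1 = 10] 1 comes off first (subtract 1) ⇒ sub: x^2 = 9.
Step 5. [x^2 = 9] LHS squared, RHS 9 ≥ 0: apply √ (±) ⇒ sqrt: x = 3 or -3.

Answer: x ∈ {-3, 3}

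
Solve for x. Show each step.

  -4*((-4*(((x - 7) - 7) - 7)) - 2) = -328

Step 1. [-4*((-4*(((x - 7) - 7) - 7)) - 2) = -328] -4·(inner) — divide through by -4, so div: (-4*(((x - 7) - 7) - 7)) - 2 = 82.
Step 2. [(-4*(((x - 7) - 7) - 7)) - 2 = 82] -2 is outermost — add 2 both sides ⇒ sub: -4*(((x - 7) - 7) - 7) = 84.
Step 3. [-4*(((x - 7) - 7) - 7) = 84] divide by the outer -4, so div: ((x - 7) - 7) - 7 = -21.
Step 4. [((x - 7) - 7) - 7 = -21] the outer -7 inverts by adding 7. So sub: (x - 7) - 7 = -14.
Step 5. [(x - 7) - 7 = -14] peel the -7: add 7 from each side. So sub: x - 7 = -7.
Step 6. [x - 7 = -7] add 7: x sits inside (… - 7), so sub: x = 0.

Answer: x ∈ {0}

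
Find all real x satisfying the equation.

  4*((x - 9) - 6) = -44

Step 1. [4*((x - 9) - 6) = -44] 4 out front; divide by 4 ⇒ div: (x - 9) - 6 = -11.
Step 2. [(x - 9) - 6 = -11] peel the -6: add 6 from each side. So sub: x - 9 = -5.
Step 3. [x - 9 = -5] peel the -9: add 9 from each side ⇒ sub: x = 4.

Answer: x ∈ {4}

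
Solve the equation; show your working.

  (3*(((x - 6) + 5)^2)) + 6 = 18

Step 1. [(3*(((x - 6) + 5)^2)) + 6 = 18] 3 | LHS and 3 | 18: pull 3 out. So factor: (((x - 6) + 5)^2) + 2 = 6.
Step 2. [(((x - 6) + 5)^2) + 2 = 6] the outer +2 inverts by subtracting 2. So sub: ((x - 6) + 5)^2 = 4.
Step 3. [((x - 6) + 5)^2 = 4] √ both sides: 4 ≥ 0 gives two branches. So sqrt: (x - 6) + 5 = 2 or -2.
Step 4. [(x - 6) + 5 = 2 or -2] +5 is outermost — subtract 5 both sides. So sub: x - 6 = -3 or -7.
Step 5. [x - 6 = -3 or -7] 6 comes off first (add 6), so sub: x = 3 or -1.

Answer: x ∈ {-1, 3}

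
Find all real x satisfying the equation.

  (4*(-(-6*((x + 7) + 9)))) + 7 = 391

Step 1. [(4*(-(-6*((x + 7) + 9)))) + 7 = 391] peel the +7: subtract 7 from each side. So sub: 4*(-(-6*((x + 7) + 9))) = 384.
Step 2. [4*(-(-6*((x + 7) + 9))) = 384] leading coefficient 4: divide by 4, so div: -(-6*((x + 7) + 9)) = 96.
Step 3. [-(-6*((x + 7) + 9)) = 96] leading − — multiply by −1 ⇒ neg: -6*((x + 7) + 9) = -96.
Step 4. [-6*((x + 7) + 9) = -96] divide by the outer -6. So div: (x + 7) + 9 = 16.
Step 5. [(x + 7) + 9 = 16] 9 comes off first (subtract 9), so sub: x + 7 = 7.
Step 6. [x + 7 = 7] the outer +7 inverts by subtracting 7 ⇒ sub: x = 0.

Answer: x ∈ {0}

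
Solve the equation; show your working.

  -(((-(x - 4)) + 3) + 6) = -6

Step 1. [-(((-(x - 4)) + 3) + 6) = -6] LHS negated; negate both sides ⇒ neg: ((-(x - 4)) + 3) + 6 = 6.
Step 2. [((-(x - 4)) + 3) + 6 = 6] +6 is outermost — subtract 6 both sides, so sub: (-(x - 4)) + 3 = 0.
Step 3. [(-(x - 4)) + 3 = 0] subtract 3: x sits inside (… + 3), so sub: -(x - 4) = -3.
Step 4. [-(x - 4) = -3] flip signs both sides, so neg: x - 4 = 3.
Step 5. [x - 4 = 3] add 4: x sits inside (… - 4). So sub: x = 7.

Answer: x ∈ {7}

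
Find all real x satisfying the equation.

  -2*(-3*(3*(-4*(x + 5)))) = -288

Step 1. [-2*(-3*(3*(-4*(x + 5)))) = -288] LHS = -2·(…); ÷-2 both sides. So div: -3*(3*(-4*(x + 5))) = 144.
Step 2. [-3*(3*(-4*(x + 5))) = 144] -3 out front; divide by -3. So div: 3*(-4*(x + 5)) = -48.
Step 3. [3*(-4*(x + 5)) = -48] 3 out front; divide by 3. So div: -4*(x + 5) = -16.
Step 4. [-4*(x + 5) = -16] leading coefficient -4: divide by -4. So div: x + 5 = 4.
Step 5. [x + 5 = 4] the outer +5 inverts by subtracting 5, so sub: x = -1.

Answer: x ∈ {-1}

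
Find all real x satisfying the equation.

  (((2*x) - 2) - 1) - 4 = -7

Step 1. [(((2*x) - 2) - 1) - 4 = -7] the outer -4 inverts by adding 4 ⇒ sub: ((2*x) - 2) - 1 = -3.
Step 2. [((2*x) - 2) - 1 = -3] peel the -1: add 1 from each side, so sub: (2*x) - 2 = -2.
Step 3. [(2*x) - 2 = -2] 2 divides every term; factor it out. So factor: x - 1 = -1.
Step 4. [x - 1 = -1] the outer -1 inverts by adding 1. So sub: x = 0.

Answer: x ∈ {0}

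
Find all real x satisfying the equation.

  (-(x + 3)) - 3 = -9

Step 1. [(-(x + 3)) - 3 = -9] -3 is outermost — add 3 both sides. So sub: -(x + 3) = -6.
Step 2. [-(x + 3) = -6] flip signs both sides ⇒ neg: x + 3 = 6.
Step 3. [x + 3 = 6] +3 is outermost — subtract 3 both sides. So sub: x = 3.

Answer: x ∈ {3}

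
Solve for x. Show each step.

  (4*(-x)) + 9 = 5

Step 1. [(4*(-x)) + 9 = 5] +9 is outermost — subtract 9 both sides, so sub: 4*(-x) = -4.
Step 2. [4*(-x) = -4] 4 out front; divide by 4 ⇒ div: -x = -1.
Step 3. [-x = -1] flip signs both sides. So neg: x = 1.

Answer: x ∈ {1}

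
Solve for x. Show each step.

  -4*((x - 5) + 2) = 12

Step 1. [-4*((x - 5) + 2) = 12] -4 out front; divide by -4, so div: (x - 5) + 2 = -3.
Step 2. [(x - 5) + 2 = -3] subtract 2: x sits inside (… + 2), so sub: x - 5 = -5.
Step 3. [x - 5 = -5] 5 comes off first (add 5), so sub: x = 0.

Answer: x ∈ {0}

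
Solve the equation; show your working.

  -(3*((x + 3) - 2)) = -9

Step 1. [-(3*((x + 3) - 2)) = -9] LHS negated; negate both sides, so neg: 3*((x + 3) - 2) = 9.
Step 2. [3*((x + 3) - 2) = 9] LHS = 3·(…); ÷3 both sides ⇒ div: (x + 3) - 2 = 3.
Step 3. [(x + 3) - 2 = 3] -2 is outermost — add 2 both sides. So sub: x + 3 = 5.
Step 4. [x + 3 = 5] +3 is outermost — subtract 3 both sides ⇒ sub: x = 2.

Answer: x ∈ {2}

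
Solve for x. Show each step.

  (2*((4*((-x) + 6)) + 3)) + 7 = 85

Step 1. [(2*((4*((-x) + 6)) + 3)) + 7 = 85] the outer +7 inverts by subtracting 7. So sub: 2*((4*((-x) + 6)) + 3) = 78.
Step 2. [2*((4*((-x) + 6)) + 3) = 78] divide by the outer 2. So div: (4*((-x) + 6)) + 3 = 39.
Step 3. [(4*((-x) + 6)) + 3 = 39] the outer +3 inverts by subtracting 3. So sub: 4*((-x) + 6) = 36.
Step 4. [4*((-x) + 6) = 36] divide by the outer 4. So div: (-x) + 6 = 9.
Step 5. [(-x) + 6 = 9] +6 is outermost — subtract 6 both sides ⇒ sub: -x = 3.
Step 6. [-x = 3] flip signs both sides. So neg: x = -3.

Answer: x ∈ {-3}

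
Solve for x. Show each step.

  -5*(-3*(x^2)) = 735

Step 1. [-5*(-3*(x^2)) = 735] -5 out front; divide by -5, so div: -3*(x^2) = -147.
Step 2. [-3*(x^2) = -147] LHS = -3·(…); ÷-3 both sides ⇒ div: x^2 = 49.
Step 3. [x^2 = 49] LHS squared, RHS 49 ≥ 0: apply √ (±), so sqrt: x = 7 or -7.

Answer: x ∈ {-7, 7}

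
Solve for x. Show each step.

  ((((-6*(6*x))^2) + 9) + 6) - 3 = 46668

Step 1. [((((-6*(6*x))^2) + 9) + 6) - 3 = 46668] 3 comes off first (add 3) ⇒ sub: (((-6*(6*x))^2) + 9) + 6 = 46671.
Step 2. [(((-6*(6*x))^2) + 9) + 6 = 46671] +6 is outermost — subtract 6 both sides, so sub: ((-6*(6*x))^2) + 9 = 46665.
Step 3. [((-6*(6*x))^2) + 9 = 46665] 9 comes off first (subtract 9). So sub: (-6*(6*x))^2 = 46656.
Step 4. [(-6*(6*x))^2 = 46656] 46656 ≥ 0, LHS is (·)² — take ±√. So sqrt: -6*(6*x) = 216 or -216.
Step 5. [-6*(6*x) = 216 or -216] divide by the outer -6 ⇒ div: 6*x = -36 or 36.
Step 6. [6*x = -36 or 36] LHS = 6·(…); ÷6 both sides, so div: x = -6 or 6.

Answer: x ∈ {-6, 6}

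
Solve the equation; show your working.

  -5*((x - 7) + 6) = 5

Step 1. [-5*((x - 7) + 6) = 5] LHS = -5·(…); ÷-5 both sides ⇒ div: (x - 7) + 6 = -1.
Step 2. [(x - 7) + 6 = -1] subtract 6: x sits inside (… + 6). So sub: x - 7 = -7.
Step 3. [x - 7 = -7] add 7: x sits inside (… - 7), so sub: x = 0.

Answer: x ∈ {0}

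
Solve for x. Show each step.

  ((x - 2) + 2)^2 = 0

Step 1. [((x - 2) + 2)^2 = 0] LHS squared, RHS 0 ≥ 0: apply √ (±) ⇒ sqrt: (x - 2) + 2 = 0.
Step 2. [(x - 2) + 2 = 0] peel the +2: subtract 2 from each side, so sub: x - 2 = -2.
Step 3. [x - 2 = -2] peel the -2: add 2 from each side ⇒ sub: x = 0.

Answer: x ∈ {0}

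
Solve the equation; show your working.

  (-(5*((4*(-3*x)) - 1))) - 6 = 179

Step 1. [(-(5*((4*(-3*x)) - 1))) - 6 = 179] 6 comes off first (add 6), so sub: -(5*((4*(-3*x)) - 1)) = 185.
Step 2. [-(5*((4*(-3*x)) - 1)) = 185] leading − — multiply by −1. So neg: 5*((4*(-3*x)) - 1) = -185.
Step 3. [5*((4*(-3*x)) - 1) = -185] divide by the outer 5 ⇒ div: (4*(-3*x)) - 1 = -37.
Step 4. [(4*(-3*x)) - 1 = -37] peel the -1: add 1 from each side ⇒ sub: 4*(-3*x) = -36.
Step 5. [4*(-3*x) = -36] divide by the outer 4. So div: -3*x = -9.
Step 6. [-3*x = -9] divide by the outer -3, so div: x = 3.

Answer: x ∈ {3}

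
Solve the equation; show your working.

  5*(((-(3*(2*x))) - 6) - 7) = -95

Step 1. [5*(((-(3*(2*x))) - 6) - 7) = -95] 5 out front; divide by 5, so div: ((-(3*(2*x))) - 6) - 7 = -19.
Step 2. [((-(3*(2*x))) - 6) - 7 = -19] peel the -7: add 7 from each side, so sub: (-(3*(2*x))) - 6 = -12.
Step 3. [(-(3*(2*x))) - 6 = -12] the outer -6 inverts by adding 6, so sub: -(3*(2*x)) = -6.
Step 4. [-(3*(2*x)) = -6] flip signs both sides. So neg: 3*(2*x) = 6.
Step 5. [3*(2*x) = 6] leading coefficient 3: divide by 3. So div: 2*x = 2.
Step 6. [2*x = 2] 2·(inner) — divide through by 2, so div: x = 1.

Answer: x ∈ {1}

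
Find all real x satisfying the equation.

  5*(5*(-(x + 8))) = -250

Step 1. [5*(5*(-(x + 8))) = -250] 5·(inner) — divide through by 5 ⇒ div: 5*(-(x + 8)) = -50.
Step 2. [5*(-(x + 8)) = -50] leading coefficient 5: divide by 5 ⇒ div: -(x + 8) = -10.
Step 3. [-(x + 8) = -10] LHS negated; negate both sides. So neg: x + 8 = 10.
Step 4. [x + 8 = 10] subtract 8: x sits inside (… + 8), so sub: x = 2.

Answer: x ∈ {2}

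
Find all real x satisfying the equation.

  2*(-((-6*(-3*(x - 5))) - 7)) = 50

Step 1. [2*(-((-6*(-3*(x - 5))) - 7)) = 50] LHS = 2·(…); ÷2 both sides. So div: -((-6*(-3*(x - 5))) - 7) = 25.
Step 2. [-((-6*(-3*(x - 5))) - 7) = 25] leading − — multiply by −1 ⇒ neg: (-6*(-3*(x - 5))) - 7 = -25.
Step 3. [(-6*(-3*(x - 5))) - 7 = -25] the outer -7 inverts by adding 7. So sub: -6*(-3*(x - 5)) = -18.
Step 4. [-6*(-3*(x - 5)) = -18] LHS = -6·(…); ÷-6 both sides. So div: -3*(x - 5) = 3.
Step 5. [-3*(x - 5) = 3] -3·(inner) — divide through by -3 ⇒ div: x - 5 = -1.
Step 6. [x - 5 = -1] peel the -5: add 5 from each side ⇒ sub: x = 4.

Answer: x ∈ {4}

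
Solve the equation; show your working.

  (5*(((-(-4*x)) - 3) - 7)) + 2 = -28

Step 1. [(5*(((-(-4*x)) - 3) - 7)) + 2 = -28] the outer +2 inverts by subtracting 2, so sub: 5*(((-(-4*x)) - 3) - 7) = -30.
Step 2. [5*(((-(-4*x)) - 3) - 7) = -30] 5 out front; divide by 5. So div: ((-(-4*x)) - 3) - 7 = -6.
Step 3. [((-(-4*x)) - 3) - 7 = -6] the outer -7 inverts by adding 7, so sub: (-(-4*x)) - 3 = 1.
Step 4. [(-(-4*x)) - 3 = 1] the outer -3 inverts by adding 3 ⇒ sub: -(-4*x) = 4.
Step 5. [-(-4*x) = 4] LHS negated; negate both sides ⇒ neg: -4*x = -4.
Step 6. [-4*x = -4] LHS = -4·(…); ÷-4 both sides. So div: x = 1.

Answer: x ∈ {1}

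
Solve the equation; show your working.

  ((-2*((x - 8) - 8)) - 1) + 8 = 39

Step 1. [((-2*((x - 8) - 8)) - 1) + 8 = 39] +8 is outermost — subtract 8 both sides. So sub: (-2*((x - 8) - 8)) - 1 = 31.
Step 2. [(-2*((x - 8) - 8)) - 1 = 31] -1 is outermost — add 1 both sides, so sub: -2*((x - 8) - 8) = 32.
Step 3. [-2*((x - 8) - 8) = 32] -2 out front; divide by -2. So div: (x - 8) - 8 = -16.
Step 4. [(x - 8) - 8 = -16] peel the -8: add 8 from each side, so sub: x - 8 = -8.
Step 5. [x - 8 = -8] peel the -8: add 8 from each side. So sub: x = 0.

Answer: x ∈ {0}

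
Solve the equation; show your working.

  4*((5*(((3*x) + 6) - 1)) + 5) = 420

Step 1. [4*((5*(((3*x) + 6) - 1)) + 5) = 420] leading coefficient 4: divide by 4 ⇒ div: (5*(((3*x) + 6) - 1)) + 5 = 105.
Step 2. [(5*(((3*x) + 6) - 1)) + 5 = 105] peel the +5: subtract 5 from each side, so sub: 5*(((3*x) + 6) - 1) = 100.
Step 3. [5*(((3*x) + 6) - 1) = 100] 5·(inner) — divide through by 5 ⇒ div: ((3*x) + 6) - 1 = 20.
Step 4. [((3*x) + 6) - 1 = 20] 1 comes off first (add 1) ⇒ sub: (3*x) + 6 = 21.
Step 5. [(3*x) + 6 = 21] +6 is outermost — subtract 6 both sides, so sub: 3*x = 15.
Step 6. [3*x = 15] leading coefficient 3: divide by 3, so div: x = 5.

Answer: x ∈ {5}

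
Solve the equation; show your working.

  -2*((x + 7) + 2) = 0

Step 1. [-2*((x + 7) + 2) = 0] divide by the outer -2 ⇒ div: (x + 7) + 2 = 0.
Step 2. [(x + 7) + 2 = 0] subtract 2: x sits inside (… + 2). So sub: x + 7 = -2.
Step 3. [x + 7 = -2] the outer +7 inverts by subtracting 7, so sub: x = -9.

Answer: x ∈ {-9}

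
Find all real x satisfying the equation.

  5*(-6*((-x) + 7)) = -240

Step 1. [5*(-6*((-x) + 7)) = -240] 5·(inner) — divide through by 5, so div: -6*((-x) + 7) = -48.
Step 2. [-6*((-x) + 7) = -48] -6 out front; divide by -6, so div: (-x) + 7 = 8.
Step 3. [(-x) + 7 = 8] +7 is outermost — subtract 7 both sides. So sub: -x = 1.
Step 4. [-x = 1] flip signs both sides, so neg: x = -1.

Answer: x ∈ {-1}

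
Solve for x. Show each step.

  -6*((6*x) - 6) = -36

Step 1. [-6*((6*x) - 6) = -36] LHS = -6·(…); ÷-6 both sides ⇒ div: (6*x) - 6 = 6.
Step 2. [(6*x) - 6 = 6] 6 divides every term; factor it out ⇒ factor: x - 1 = 1.
Step 3. [x - 1 = 1] 1 comes off first (add 1), so sub: x = 2.

Answer: x ∈ {2}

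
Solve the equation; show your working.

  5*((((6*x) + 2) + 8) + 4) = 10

Step 1. [5*((((6*x) + 2) + 8) + 4) = 10] leading coefficient 5: divide by 5, so div: (((6*x) + 2) + 8) + 4 = 2.
Step 2. [(((6*x) + 2) + 8) + 4 = 2] peel the +4: subtract 4 from each side, so sub: ((6*x) + 2) + 8 = -2.
Step 3. [((6*x) + 2) + 8 = -2] peel the +8: subtract 8 from each side, so sub: (6*x) + 2 = -10.
Step 4. [(6*x) + 2 = -10] +2 is outermost — subtract 2 both sides. So sub: 6*x = -12.
Step 5. [6*x = -12] 6·(inner) — divide through by 6, so div: x = -2.

Answer: x ∈ {-2}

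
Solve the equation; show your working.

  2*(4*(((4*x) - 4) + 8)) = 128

Step 1. [2*(4*(((4*x) - 4) + 8)) = 128] leading coefficient 2: divide by 2 ⇒ div: 4*(((4*x) - 4) + 8) = 64.
Step 2. [4*(((4*x) - 4) + 8) = 64] 4·(inner) — divide through by 4. So div: ((4*x) - 4) + 8 = 16.
Step 3. [((4*x) - 4) + 8 = 16] +8 is outermost — subtract 8 both sides ⇒ sub: (4*x) - 4 = 8.
Step 4. [(4*x) - 4 = 8] the outer -4 inverts by adding 4. So sub: 4*x = 12.
Step 5. [4*x = 12] 4 out front; divide by 4, so div: x = 3.

Answer: x ∈ {3}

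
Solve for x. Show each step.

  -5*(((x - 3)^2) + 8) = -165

Step 1. [-5*(((x - 3)^2) + 8) = -165] leading coefficient -5: divide by -5. So div: ((x - 3)^2) + 8 = 33.
Step 2. [((x - 3)^2) + 8 = 33] the outer +8 inverts by subtracting 8. So sub: (x - 3)^2 = 25.
Step 3. [(x - 3)^2 = 25] √ both sides: 25 ≥ 0 gives two branches, so sqrt: x - 3 = 5 or -5.
Step 4. [x - 3 = 5 or -5] the outer -3 inverts by adding 3 ⇒ sub: x = 8 or -2.

Answer: x ∈ {-2, 8}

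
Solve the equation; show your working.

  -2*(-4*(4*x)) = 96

Step 1. [-2*(-4*(4*x)) = 96] divide by the outer -2, so div: -4*(4*x) = -48.
Step 2. [-4*(4*x) = -48] LHS = -4·(…); ÷-4 both sides, so div: 4*x = 12.
Step 3. [4*x = 12] 4 out front; divide by 4. So div: x = 3.

Answer: x ∈ {3}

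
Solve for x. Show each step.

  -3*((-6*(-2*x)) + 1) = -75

Step 1. [-3*((-6*(-2*x)) + 1) = -75] -3·(inner) — divide through by -3. So div: (-6*(-2*x)) + 1 = 25.
Step 2. [(-6*(-2*x)) + 1 = 25] subtract 1: x sits inside (… + 1) ⇒ sub: -6*(-2*x) = 24.
Step 3. [-6*(-2*x) = 24] LHS = -6·(…); ÷-6 both sides. So div: -2*x = -4.
Step 4. [-2*x = -4] leading coefficient -2: divide by -2. So div: x = 2.

Answer: x ∈ {2}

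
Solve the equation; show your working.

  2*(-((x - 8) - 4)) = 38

Step 1. [2*(-((x - 8) - 4)) = 38] 2 out front; divide by 2, so div: -((x - 8) - 4) = 19.
Step 2. [-((x - 8) - 4) = 19] LHS negated; negate both sides. So neg: (x - 8) - 4 = -19.
Step 3. [(x - 8) - 4 = -19] peel the -4: add 4 from each side, so sub: x - 8 = -15.
Step 4. [x - 8 = -15] 8 comes off first (add 8). So sub: x = -7.

Answer: x ∈ {-7}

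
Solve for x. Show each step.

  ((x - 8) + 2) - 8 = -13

Step 1. [((x - 8) + 2) - 8 = -13] add 8: x sits inside (… - 8) ⇒ sub: (x - 8) + 2 = -5.
Step 2. [(x - 8) + 2 = -5] peel the +2: subtract 2 from each side, so sub: x - 8 = -7.
Step 3. [x - 8 = -7] peel the -8: add 8 from each side, so sub: x = 1.

Answer: x ∈ {1}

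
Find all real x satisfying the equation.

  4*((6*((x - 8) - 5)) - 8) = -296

Step 1. [4*((6*((x - 8) - 5)) - 8) = -296] divide by the outer 4. So div: (6*((x - 8) - 5)) - 8 = -74.
Step 2. [(6*((x - 8) - 5)) - 8 = -74] 8 comes off first (add 8), so sub: 6*((x - 8) - 5) = -66.
Step 3. [6*((x - 8) - 5) = -66] LHS = 6·(…); ÷6 both sides, so div: (x - 8) - 5 = -11.
Step 4. [(x - 8) - 5 = -11] add 5: x sits inside (… - 5) ⇒ sub: x - 8 = -6.
Step 5. [x - 8 = -6] peel the -8: add 8 from each side, so sub: x = 2.

Answer: x ∈ {2}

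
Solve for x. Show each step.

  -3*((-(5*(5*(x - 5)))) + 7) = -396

Step 1. [-3*((-(5*(5*(x - 5)))) + 7) = -396] -3 out front; divide by -3, so div: (-(5*(5*(x - 5)))) + 7 = 132.
Step 2. [(-(5*(5*(x - 5)))) + 7 = 132] 7 comes off first (subtract 7), so sub: -(5*(5*(x - 5))) = 125.
Step 3. [-(5*(5*(x - 5))) = 125] leading − — multiply by −1, so neg: 5*(5*(x - 5)) = -125.
Step 4. [5*(5*(x - 5)) = -125] leading coefficient 5: divide by 5, so div: 5*(x - 5) = -25.
Step 5. [5*(x - 5) = -25] LHS = 5·(…); ÷5 both sides ⇒ div: x - 5 = -5.
Step 6. [x - 5 = -5] 5 comes off first (add 5). So sub: x = 0.

Answer: x ∈ {0}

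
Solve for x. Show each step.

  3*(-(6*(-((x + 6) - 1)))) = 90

Step 1. [3*(-(6*(-((x + 6) - 1)))) = 90] 3·(inner) — divide through by 3, so div: -(6*(-((x + 6) - 1))) = 30.
Step 2. [-(6*(-((x + 6) - 1))) = 30] leading − — multiply by −1, so neg: 6*(-((x + 6) - 1)) = -30.
Step 3. [6*(-((x + 6) - 1)) = -30] 6·(inner) — divide through by 6 ⇒ div: -((x + 6) - 1) = -5.
Step 4. [-((x + 6) - 1) = -5] LHS negated; negate both sides ⇒ neg: (x + 6) - 1 = 5.
Step 5. [(x + 6) - 1 = 5] 1 comes off first (add 1) ⇒ sub: x + 6 = 6.
Step 6. [x + 6 = 6] subtract 6: x sits inside (… + 6). So sub: x = 0.

Answer: x ∈ {0}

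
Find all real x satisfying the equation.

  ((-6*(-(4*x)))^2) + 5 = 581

Step 1. [((-6*(-(4*x)))^2) + 5 = 581] +5 is outermost — subtract 5 both sides. So sub: (-6*(-(4*x)))^2 = 576.
Step 2. [(-6*(-(4*x)))^2 = 576] 576 ≥ 0, LHS is (·)² — take ±√ ⇒ sqrt: -6*(-(4*x)) = 24 or -24.
Step 3. [-6*(-(4*x)) = 24 or -24] -6·(inner) — divide through by -6, so div: -(4*x) = -4 or 4.
Step 4. [-(4*x) = -4 or 4] leading − — multiply by −1 ⇒ neg: 4*x = 4 or -4.
Step 5. [4*x = 4 or -4] 4·(inner) — divide through by 4 ⇒ div: x = 1 or -1.

Answer: x ∈ {-1, 1}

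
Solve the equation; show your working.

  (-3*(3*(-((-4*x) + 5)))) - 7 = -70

Step 1. [(-3*(3*(-((-4*x) + 5)))) - 7 = -70] peel the -7: add 7 from each side. So sub: -3*(3*(-((-4*x) + 5))) = -63.
Step 2. [-3*(3*(-((-4*x) + 5))) = -63] divide by the outer -3 ⇒ div: 3*(-((-4*x) + 5)) = 21.
Step 3. [3*(-((-4*x) + 5)) = 21] 3 out front; divide by 3. So div: -((-4*x) + 5) = 7.
Step 4. [-((-4*x) + 5) = 7] LHS negated; negate both sides ⇒ neg: (-4*x) + 5 = -7.
Step 5. [(-4*x) + 5 = -7] subtract 5: x sits inside (… + 5), so sub: -4*x = -12.
Step 6. [-4*x = -12] leading coefficient -4: divide by -4. So div: x = 3.

Answer: x ∈ {3}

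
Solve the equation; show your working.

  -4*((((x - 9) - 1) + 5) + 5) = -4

Step 1. [-4*((((x - 9) - 1) + 5) + 5) = -4] -4 out front; divide by -4. So div: (((x - 9) - 1) + 5) + 5 = 1.
Step 2. [(((x - 9) - 1) + 5) + 5 = 1] the outer +5 inverts by subtracting 5 ⇒ sub: ((x - 9) - 1) + 5 = -4.
Step 3. [((x - 9) - 1) + 5 = -4] 5 comes off first (subtract 5), so sub: (x - 9) - 1 = -9.
Step 4. [(x - 9) - 1 = -9] 1 comes off first (add 1), so sub: x - 9 = -8.
Step 5. [x - 9 = -8] the outer -9 inverts by adding 9, so sub: x = 1.

Answer: x ∈ {1}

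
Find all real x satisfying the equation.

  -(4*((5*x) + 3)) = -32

Step 1. [-(4*((5*x) + 3)) = -32] leading − — multiply by −1. So neg: 4*((5*x) + 3) = 32.
Step 2. [4*((5*x) + 3) = 32] leading coefficient 4: divide by 4, so div: (5*x) + 3 = 8.
Step 3. [(5*x) + 3 = 8] subtract 3: x sits inside (… + 3) ⇒ sub: 5*x = 5.
Step 4. [5*x = 5] divide by the outer 5. So div: x = 1.

Answer: x ∈ {1}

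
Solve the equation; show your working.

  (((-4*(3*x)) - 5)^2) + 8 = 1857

Step 1. [(((-4*(3*x)) - 5)^2) + 8 = 1857] the outer +8 inverts by subtracting 8 ⇒ sub: ((-4*(3*x)) - 5)^2 = 1849.
Step 2. [((-4*(3*x)) - 5)^2 = 1849] LHS squared, RHS 1849 ≥ 0: apply √ (±). So sqrt: (-4*(3*x)) - 5 = 43 or -43.
Step 3. [(-4*(3*x)) - 5 = 43 or -43] the outer -5 inverts by adding 5 ⇒ sub: -4*(3*x) = 48 or -38.
Step 4. [-4*(3*x) = 48 or -38] leading coefficient -4: divide by -4, so div: 3*x = -12 or 19/2.
Step 5. [3*x = -12 or 19/2] leading coefficient 3: divide by 3. So div: x = -4 or 19/6.

Answer: x ∈ {-4, 19/6}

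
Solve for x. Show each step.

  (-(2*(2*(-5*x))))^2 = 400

Step 1. [(-(2*(2*(-5*x))))^2 = 400] √ both sides: 400 ≥ 0 gives two branches, so sqrt: -(2*(2*(-5*x))) = 20 or -20.
Step 2. [-(2*(2*(-5*x))) = 20 or -20] LHS negated; negate both sides, so neg: 2*(2*(-5*x)) = -20 or 20.
Step 3. [2*(2*(-5*x)) = -20 or 20] 2·(inner) — divide through by 2, so div: 2*(-5*x) = -10 or 10.
Step 4. [2*(-5*x) = -10 or 10] 2·(inner) — divide through by 2, so div: -5*x = -5 or 5.
Step 5. [-5*x = -5 or 5] LHS = -5·(…); ÷-5 both sides, so div: x = 1 or -1.

Answer: x ∈ {-1, 1}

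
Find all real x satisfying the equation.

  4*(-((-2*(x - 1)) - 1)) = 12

Step 1. [4*(-((-2*(x - 1)) - 1)) = 12] 4·(inner) — divide through by 4, so div: -((-2*(x - 1)) - 1) = 3.
Step 2. [-((-2*(x - 1)) - 1) = 3] flip signs both sides ⇒ neg: (-2*(x - 1)) - 1 = -3.
Step 3. [(-2*(x - 1)) - 1 = -3] 1 comes off first (add 1) ⇒ sub: -2*(x - 1) = -2.
Step 4. [-2*(x - 1) = -2] -2·(inner) — divide through by -2, so div: x - 1 = 1.
Step 5. [x - 1 = 1] 1 comes off first (add 1). So sub: x = 2.

Answer: x ∈ {2}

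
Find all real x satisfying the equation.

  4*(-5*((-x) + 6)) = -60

Step 1. [4*(-5*((-x) + 6)) = -60] leading coefficient 4: divide by 4 ⇒ div: -5*((-x) + 6) = -15.
Step 2. [-5*((-x) + 6) = -15] divide by the outer -5, so div: (-x) + 6 = 3.
Step 3. [(-x) + 6 = 3] 6 comes off first (subtract 6) ⇒ sub: -x = -3.
Step 4. [-x = -3] leading − — multiply by −1, so neg: x = 3.

Answer: x ∈ {3}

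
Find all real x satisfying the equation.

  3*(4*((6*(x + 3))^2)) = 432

Step 1. [3*(4*((6*(x + 3))^2)) = 432] leading coefficient 3: divide by 3. So div: 4*((6*(x + 3))^2) = 144.
Step 2. [4*((6*(x + 3))^2) = 144] 4 out front; divide by 4. So div: (6*(x + 3))^2 = 36.
Step 3. [(6*(x + 3))^2 = 36] LHS squared, RHS 36 ≥ 0: apply √ (±) ⇒ sqrt: 6*(x + 3) = 6 or -6.
Step 4. [6*(x + 3) = 6 or -6] LHS = 6·(…); ÷6 both sides, so div: x + 3 = 1 or -1.
Step 5. [x + 3 = 1 or -1] subtract 3: x sits inside (… + 3) ⇒ sub: x = -2 or -4.

Answer: x ∈ {-4, -2}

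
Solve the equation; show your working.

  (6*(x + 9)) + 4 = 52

Step 1. [(6*(x + 9)) + 4 = 52] 4 comes off first (subtract 4), so sub: 6*(x + 9) = 48.
Step 2. [6*(x + 9) = 48] 6·(inner) — divide through by 6. So div: x + 9 = 8.
Step 3. [x + 9 = 8] the outer +9 inverts by subtracting 9 ⇒ sub: x = -1.

Answer: x ∈ {-1}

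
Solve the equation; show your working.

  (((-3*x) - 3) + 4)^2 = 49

Step 1. [(((-3*x) - 3) + 4)^2 = 49] LHS squared, RHS 49 ≥ 0: apply √ (±). So sqrt: ((-3*x) - 3) + 4 = 7 or -7.
Step 2. [((-3*x) - 3) + 4 = 7 or -7] 4 comes off first (subtract 4), so sub: (-3*x) - 3 = 3 or -11.
Step 3. [(-3*x) - 3 = 3 or -11] add 3: x sits inside (… - 3) ⇒ sub: -3*x = 6 or -8.
Step 4. [-3*x = 6 or -8] divide by the outer -3 ⇒ div: x = -2 or 8/3.

Answer: x ∈ {-2, 8/3}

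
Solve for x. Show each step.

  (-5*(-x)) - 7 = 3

Step 1. [(-5*(-x)) - 7 = 3] peel the -7: add 7 from each side ⇒ sub: -5*(-x) = 10.
Step 2. [-5*(-x) = 10] LHS = -5·(…); ÷-5 both sides ⇒ div: -x = -2.
Step 3. [-x = -2] flip signs both sides. So neg: x = 2.

Answer: x ∈ {2}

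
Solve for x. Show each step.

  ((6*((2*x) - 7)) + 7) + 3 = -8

Step 1. [((6*((2*x) - 7)) + 7) + 3 = -8] peel the +3: subtract 3 from each side ⇒ sub: (6*((2*x) - 7)) + 7 = -11.
Step 2. [(6*((2*x) - 7)) + 7 = -11] 7 comes off first (subtract 7) ⇒ sub: 6*((2*x) - 7) = -18.
Step 3. [6*((2*x) - 7) = -18] divide by the outer 6, so div: (2*x) - 7 = -3.
Step 4. [(2*x) - 7 = -3] 7 comes off first (add 7) ⇒ sub: 2*x = 4.
Step 5. [2*x = 4] 2·(inner) — divide through by 2, so div: x = 2.

Answer: x ∈ {2}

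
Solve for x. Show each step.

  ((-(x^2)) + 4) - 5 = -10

Step 1. [((-(x^2)) + 4) - 5 = -10] add 5: x sits inside (… - 5) ⇒ sub: (-(x^2)) + 4 = -5.
Step 2. [(-(x^2)) + 4 = -5] peel the +4: subtract 4 from each side, so sub: -(x^2) = -9.
Step 3. [-(x^2) = -9] flip signs both sides, so neg: x^2 = 9.
Step 4. [x^2 = 9] LHS squared, RHS 9 ≥ 0: apply √ (±), so sqrt: x = 3 or -3.

Answer: x ∈ {-3, 3}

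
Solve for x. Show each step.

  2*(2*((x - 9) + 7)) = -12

Step 1. [2*(2*((x - 9) + 7)) = -12] LHS = 2·(…); ÷2 both sides. So div: 2*((x - 9) + 7) = -6.
Step 2. [2*((x - 9) + 7) = -6] 2·(inner) — divide through by 2 ⇒ div: (x - 9) + 7 = -3.
Step 3. [(x - 9) + 7 = -3] peel the +7: subtract 7 from each side. So sub: x - 9 = -10.
Step 4. [x - 9 = -10] peel the -9: add 9 from each side. So sub: x = -1.

Answer: x ∈ {-1}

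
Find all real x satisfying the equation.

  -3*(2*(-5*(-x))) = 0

Step 1. [-3*(2*(-5*(-x))) = 0] LHS = -3·(…); ÷-3 both sides ⇒ div: 2*(-5*(-x)) = 0.
Step 2. [2*(-5*(-x)) = 0] LHS = 2·(…); ÷2 both sides, so div: -5*(-x) = 0.
Step 3. [-5*(-x) = 0] -5 out front; divide by -5, so div: -x = 0.
Step 4. [-x = 0] leading − — multiply by −1, so neg: x = 0.

Answer: x ∈ {0}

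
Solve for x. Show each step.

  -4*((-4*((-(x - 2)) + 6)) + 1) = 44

Step 1. [-4*((-4*((-(x - 2)) + 6)) + 1) = 44] leading coefficient -4: divide by -4 ⇒ div: (-4*((-(x - 2)) + 6)) + 1 = -11.
Step 2. [(-4*((-(x - 2)) + 6)) + 1 = -11] +1 is outermost — subtract 1 both sides ⇒ sub: -4*((-(x - 2)) + 6) = -12.
Step 3. [-4*((-(x - 2)) + 6) = -12] -4 out front; divide by -4, so div: (-(x - 2)) + 6 = 3.
Step 4. [(-(x - 2)) + 6 = 3] +6 is outermost — subtract 6 both sides, so sub: -(x - 2) = -3.
Step 5. [-(x - 2) = -3] leading − — multiply by −1 ⇒ neg: x - 2 = 3.
Step 6. [x - 2 = 3] -2 is outermost — add 2 both sides. So sub: x = 5.

Answer: x ∈ {5}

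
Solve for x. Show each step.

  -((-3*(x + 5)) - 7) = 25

Step 1. [-((-3*(x + 5)) - 7) = 25] flip signs both sides ⇒ neg: (-3*(x + 5)) - 7 = -25.
Step 2. [(-3*(x + 5)) - 7 = -25] the outer -7 inverts by adding 7, so sub: -3*(x + 5) = -18.
Step 3. [-3*(x + 5) = -18] divide by the outer -3, so div: x + 5 = 6.
Step 4. [x + 5 = 6] the outer +5 inverts by subtracting 5 ⇒ sub: x = 1.

Answer: x ∈ {1}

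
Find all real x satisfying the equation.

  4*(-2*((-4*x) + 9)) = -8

Step 1. [4*(-2*((-4*x) + 9)) = -8] LHS = 4·(…); ÷4 both sides. So div: -2*((-4*x) + 9) = -2.
Step 2. [-2*((-4*x) + 9) = -2] -2·(inner) — divide through by -2, so div: (-4*x) + 9 = 1.
Step 3. [(-4*x) + 9 = 1] the outer +9 inverts by subtracting 9 ⇒ sub: -4*x = -8.
Step 4. [-4*x = -8] leading coefficient -4: divide by -4. So div: x = 2.

Answer: x ∈ {2}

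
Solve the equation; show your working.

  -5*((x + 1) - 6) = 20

Step 1. [-5*((x + 1) - 6) = 20] leading coefficient -5: divide by -5, so div: (x + 1) - 6 = -4.
Step 2. [(x + 1) - 6 = -4] 6 comes off first (add 6), so sub: x + 1 = 2.
Step 3. [x + 1 = 2] subtract 1: x sits inside (… + 1), so sub: x = 1.

Answer: x ∈ {1}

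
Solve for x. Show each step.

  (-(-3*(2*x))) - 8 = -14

Step 1. [(-(-3*(2*x))) - 8 = -14] 8 comes off first (add 8), so sub: -(-3*(2*x)) = -6.
Step 2. [-(-3*(2*x)) = -6] LHS negated; negate both sides. So neg: -3*(2*x) = 6.
Step 3. [-3*(2*x) = 6] divide by the outer -3. So div: 2*x = -2.
Step 4. [2*x = -2] LHS = 2·(…); ÷2 both sides ⇒ div: x = -1.

Answer: x ∈ {-1}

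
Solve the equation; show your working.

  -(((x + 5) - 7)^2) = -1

Step 1. [-(((x + 5) - 7)^2) = -1] leading − — multiply by −1, so neg: ((x + 5) - 7)^2 = 1.
Step 2. [((x + 5) - 7)^2 = 1] √ both sides: 1 ≥ 0 gives two branches, so sqrt: (x + 5) - 7 = 1 or -1.
Step 3. [(x + 5) - 7 = 1 or -1] peel the -7: add 7 from each side. So sub: x + 5 = 8 or 6.
Step 4. [x + 5 = 8 or 6] peel the +5: subtract 5 from each side ⇒ sub: x = 3 or 1.

Answer: x ∈ {1, 3}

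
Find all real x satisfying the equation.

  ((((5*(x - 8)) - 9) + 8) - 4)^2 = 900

Step 1. [((((5*(x - 8)) - 9) + 8) - 4)^2 = 900] 900 ≥ 0, LHS is (·)² — take ±√ ⇒ sqrt: (((5*(x - 8)) - 9) + 8) - 4 = 30 or -30.
Step 2. [(((5*(x - 8)) - 9) + 8) - 4 = 30 or -30] 4 comes off first (add 4). So sub: ((5*(x - 8)) - 9) + 8 = 34 or -26.
Step 3. [((5*(x - 8)) - 9) + 8 = 34 or -26] subtract 8: x sits inside (… + 8), so sub: (5*(x - 8)) - 9 = 26 or -34.
Step 4. [(5*(x - 8)) - 9 = 26 or -34] the outer -9 inverts by adding 9 ⇒ sub: 5*(x - 8) = 35 or -25.
Step 5. [5*(x - 8) = 35 or -25] leading coefficient 5: divide by 5 ⇒ div: x - 8 = 7 or -5.
Step 6. [x - 8 = 7 or -5] -8 is outermost — add 8 both sides ⇒ sub: x = 15 or 3.

Answer: x ∈ {3, 15}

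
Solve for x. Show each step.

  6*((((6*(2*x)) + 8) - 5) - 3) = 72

Step 1. [6*((((6*(2*x)) + 8) - 5) - 3) = 72] divide by the outer 6. So div: (((6*(2*x)) + 8) - 5) - 3 = 12.
Step 2. [(((6*(2*x)) + 8) - 5) - 3 = 12] 3 comes off first (add 3), so sub: ((6*(2*x)) + 8) - 5 = 15.
Step 3. [((6*(2*x)) + 8) - 5 = 15] add 5: x sits inside (… - 5) ⇒ sub: (6*(2*x)) + 8 = 20.
Step 4. [(6*(2*x)) + 8 = 20] subtract 8: x sits inside (… + 8). So sub: 6*(2*x) = 12.
Step 5. [6*(2*x) = 12] 6·(inner) — divide through by 6, so div: 2*x = 2.
Step 6. [2*x = 2] 2·(inner) — divide through by 2. So div: x = 1.

Answer: x ∈ {1}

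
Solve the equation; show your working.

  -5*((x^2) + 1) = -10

Step 1. [-5*((x^2) + 1) = -10] -5 out front; divide by -5 ⇒ div: (x^2) + 1 = 2.
Step 2. [(x^2) + 1 = 2] +1 is outermost — subtract 1 both sides ⇒ sub: x^2 = 1.
Step 3. [x^2 = 1] √ both sides: 1 ≥ 0 gives two branches. So sqrt: x = 1 or -1.

Answer: x ∈ {-1, 1}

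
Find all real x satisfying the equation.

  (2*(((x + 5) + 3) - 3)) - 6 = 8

Step 1. [(2*(((x + 5) + 3) - 3)) - 6 = 8] common factor 2 (LHS and 8) — divide through, so factor: (((x + 5) + 3) - 3) - 3 = 4.
Step 2. [(((x + 5) + 3) - 3) - 3 = 4] peel the -3: add 3 from each side, so sub: ((x + 5) + 3) - 3 = 7.
Step 3. [((x + 5) + 3) - 3 = 7] the outer -3 inverts by adding 3, so sub: (x + 5) + 3 = 10.
Step 4. [(x + 5) + 3 = 10] subtract 3: x sits inside (… + 3), so sub: x + 5 = 7.
Step 5. [x + 5 = 7] subtract 5: x sits inside (… + 5). So sub: x = 2.

Answer: x ∈ {2}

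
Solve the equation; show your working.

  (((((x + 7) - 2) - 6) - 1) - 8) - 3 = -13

Step 1. [(((((x + 7) - 2) - 6) - 1) - 8) - 3 = -13] -3 is outermost — add 3 both sides ⇒ sub: ((((x + 7) - 2) - 6) - 1) - 8 = -10.
Step 2. [((((x + 7) - 2) - 6) - 1) - 8 = -10] peel the -8: add 8 from each side. So sub: (((x + 7) - 2) - 6) - 1 = -2.
Step 3. [(((x + 7) - 2) - 6) - 1 = -2] the outer -1 inverts by adding 1. So sub: ((x + 7) - 2) - 6 = -1.
Step 4. [((x + 7) - 2) - 6 = -1] add 6: x sits inside (… - 6), so sub: (x + 7) - 2 = 5.
Step 5. [(x + 7) - 2 = 5] add 2: x sits inside (… - 2) ⇒ sub: x + 7 = 7.
Step 6. [x + 7 = 7] the outer +7 inverts by subtracting 7, so sub: x = 0.

Answer: x ∈ {0}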